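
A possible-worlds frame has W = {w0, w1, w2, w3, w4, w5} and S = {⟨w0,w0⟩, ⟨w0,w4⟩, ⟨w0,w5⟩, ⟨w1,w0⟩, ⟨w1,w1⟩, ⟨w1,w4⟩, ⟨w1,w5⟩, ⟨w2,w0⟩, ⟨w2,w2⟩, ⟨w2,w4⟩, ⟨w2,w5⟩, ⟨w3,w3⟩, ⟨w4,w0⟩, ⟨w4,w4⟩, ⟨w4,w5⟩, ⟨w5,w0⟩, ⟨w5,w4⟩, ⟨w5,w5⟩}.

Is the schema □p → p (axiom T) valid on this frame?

Yes

By correspondence theory, T is valid on a frame iff S is reflexive.
Reflexive: yes — every world is S-related to itself.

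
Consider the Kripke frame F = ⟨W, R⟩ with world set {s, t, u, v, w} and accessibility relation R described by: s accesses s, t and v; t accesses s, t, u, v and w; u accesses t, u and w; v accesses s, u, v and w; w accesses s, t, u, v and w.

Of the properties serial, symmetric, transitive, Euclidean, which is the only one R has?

Serial: yes — every world has a successor (e.g. s R s).
Symmetric: no — t R v but not v R t.
Transitive: no — s R t and t R u, but not s R u.
Euclidean: no — s R v and s R t, but not v R t.
Only serial holds.

serial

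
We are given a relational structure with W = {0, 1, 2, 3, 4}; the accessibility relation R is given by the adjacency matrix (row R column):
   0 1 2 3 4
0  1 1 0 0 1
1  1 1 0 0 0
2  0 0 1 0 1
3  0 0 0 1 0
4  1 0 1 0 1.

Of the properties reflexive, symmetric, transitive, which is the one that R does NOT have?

transitive

Reflexive: yes — every world is R-related to itself.
Symmetric: yes — every pair in R has its reverse in R.
Transitive: no — 0 R 4 and 4 R 2, but not 0 R 2.
Only transitive fails.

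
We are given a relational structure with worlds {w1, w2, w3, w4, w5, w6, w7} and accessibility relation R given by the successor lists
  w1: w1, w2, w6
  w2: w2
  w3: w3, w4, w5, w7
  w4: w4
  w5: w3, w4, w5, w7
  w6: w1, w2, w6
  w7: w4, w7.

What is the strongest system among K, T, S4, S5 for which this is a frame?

Reflexive (axiom T): yes — every world is R-related to itself.
Transitive (axiom 4): yes — every two-step R-path is closed by a direct edge.
Euclidean (axiom 5): no — w1 R w2 and w1 R w6, but not w2 R w6.
So F validates K, T, S4; S5 would additionally require R to be Euclidean. The strongest is S4.

S4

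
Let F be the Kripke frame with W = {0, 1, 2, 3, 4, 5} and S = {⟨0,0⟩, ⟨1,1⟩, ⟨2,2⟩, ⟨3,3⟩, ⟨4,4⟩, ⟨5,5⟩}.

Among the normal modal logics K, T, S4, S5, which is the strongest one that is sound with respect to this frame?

Reflexive (axiom T): yes — every world is S-related to itself.
Transitive (axiom 4): yes — every two-step S-path is closed by a direct edge.
Euclidean (axiom 5): yes — any two successors of a common world are S-related.
So F validates K, T, S4, S5. The strongest is S5.

S5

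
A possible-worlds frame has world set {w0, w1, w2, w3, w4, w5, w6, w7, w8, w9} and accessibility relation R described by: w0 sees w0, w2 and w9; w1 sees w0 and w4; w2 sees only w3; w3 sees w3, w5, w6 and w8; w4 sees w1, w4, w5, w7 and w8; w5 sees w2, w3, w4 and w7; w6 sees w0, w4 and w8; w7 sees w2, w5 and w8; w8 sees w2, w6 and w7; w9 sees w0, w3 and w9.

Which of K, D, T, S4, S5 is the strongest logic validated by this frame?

Serial (axiom D): yes — every world has a successor (e.g. w0 R w0).
Reflexive (axiom T): no — w1 is not related to itself.
Transitive (axiom 4): no — w0 R w2 and w2 R w3, but not w0 R w3.
Euclidean (axiom 5): no — w0 R w2 and w0 R w9, but not w2 R w9.
So F validates K, D; T would additionally require R to be reflexive. The strongest is D.

D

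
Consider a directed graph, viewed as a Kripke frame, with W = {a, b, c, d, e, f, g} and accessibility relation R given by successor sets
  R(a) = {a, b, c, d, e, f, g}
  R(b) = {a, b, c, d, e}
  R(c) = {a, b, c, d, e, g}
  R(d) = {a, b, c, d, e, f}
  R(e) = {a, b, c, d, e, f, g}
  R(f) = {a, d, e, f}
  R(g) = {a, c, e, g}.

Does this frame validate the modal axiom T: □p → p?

Yes

Axiom T corresponds to the accessibility relation being reflexive.
Reflexive: yes — every world is R-related to itself.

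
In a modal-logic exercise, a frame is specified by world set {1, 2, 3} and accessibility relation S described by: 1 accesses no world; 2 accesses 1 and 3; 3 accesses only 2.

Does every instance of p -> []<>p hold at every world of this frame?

No

Axiom B corresponds to the accessibility relation being symmetric.
Symmetric: no — 2 S 1 but not 1 S 2.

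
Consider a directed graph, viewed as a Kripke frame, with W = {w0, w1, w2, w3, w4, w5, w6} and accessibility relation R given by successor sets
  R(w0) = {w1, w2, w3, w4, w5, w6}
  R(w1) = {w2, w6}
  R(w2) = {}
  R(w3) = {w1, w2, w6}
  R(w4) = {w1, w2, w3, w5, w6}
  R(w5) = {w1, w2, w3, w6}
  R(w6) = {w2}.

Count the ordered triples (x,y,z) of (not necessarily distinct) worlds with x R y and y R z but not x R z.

0

R is transitive; there are no such tuples.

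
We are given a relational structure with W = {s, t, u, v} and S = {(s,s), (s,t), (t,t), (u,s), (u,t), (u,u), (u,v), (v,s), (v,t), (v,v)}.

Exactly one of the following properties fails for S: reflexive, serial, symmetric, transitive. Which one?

symmetric

Reflexive: yes — every world is S-related to itself.
Serial: yes — every world has a successor (e.g. s S s).
Symmetric: no — s S t but not t S s.
Transitive: yes — every two-step S-path is closed by a direct edge.
Only symmetric fails.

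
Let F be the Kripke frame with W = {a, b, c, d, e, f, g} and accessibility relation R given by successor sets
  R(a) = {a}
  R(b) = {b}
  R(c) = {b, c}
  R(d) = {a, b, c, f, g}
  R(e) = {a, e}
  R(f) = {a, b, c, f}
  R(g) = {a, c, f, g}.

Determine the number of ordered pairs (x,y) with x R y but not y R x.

13

Enumerating: (c,b), (d,a), (d,b), (d,c), (d,f), (d,g), (e,a), (f,a), (f,b), (f,c), (g,a), (g,c), (g,f).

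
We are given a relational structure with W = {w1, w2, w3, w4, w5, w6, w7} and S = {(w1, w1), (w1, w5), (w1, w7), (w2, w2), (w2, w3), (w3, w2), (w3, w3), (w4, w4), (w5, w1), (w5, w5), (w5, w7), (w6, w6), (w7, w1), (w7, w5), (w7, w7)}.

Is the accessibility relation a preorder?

Reflexive: yes — every world is S-related to itself.
Transitive: yes — every two-step S-path is closed by a direct edge.
So S is a preorder.

Yes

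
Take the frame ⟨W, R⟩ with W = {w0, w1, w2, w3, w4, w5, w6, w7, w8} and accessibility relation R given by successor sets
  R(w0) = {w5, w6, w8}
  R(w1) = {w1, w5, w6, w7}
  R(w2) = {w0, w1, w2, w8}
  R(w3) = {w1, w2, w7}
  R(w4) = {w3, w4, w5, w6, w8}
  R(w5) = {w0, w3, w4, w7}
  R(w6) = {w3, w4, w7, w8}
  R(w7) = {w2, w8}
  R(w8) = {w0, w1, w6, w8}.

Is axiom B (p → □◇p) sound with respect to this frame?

No

Axiom B corresponds to the accessibility relation being symmetric.
Symmetric: no — w0 R w6 but not w6 R w0.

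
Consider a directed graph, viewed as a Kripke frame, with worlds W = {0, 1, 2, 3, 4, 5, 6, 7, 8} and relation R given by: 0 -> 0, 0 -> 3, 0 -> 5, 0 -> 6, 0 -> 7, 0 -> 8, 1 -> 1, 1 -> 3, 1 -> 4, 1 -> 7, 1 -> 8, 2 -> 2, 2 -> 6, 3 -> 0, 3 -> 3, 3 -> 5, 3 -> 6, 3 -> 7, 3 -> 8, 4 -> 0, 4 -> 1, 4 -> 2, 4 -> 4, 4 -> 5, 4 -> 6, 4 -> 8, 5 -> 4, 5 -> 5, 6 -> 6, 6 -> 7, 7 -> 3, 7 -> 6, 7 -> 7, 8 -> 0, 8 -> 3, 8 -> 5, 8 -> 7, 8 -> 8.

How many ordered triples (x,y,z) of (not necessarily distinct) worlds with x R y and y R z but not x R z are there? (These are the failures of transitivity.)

Enumerating: (0,5,4), (1,3,0), (1,3,5), (1,3,6), (1,4,0), (1,4,2), (1,4,5), (1,4,6), (1,7,6), (1,8,0), (1,8,5), (2,6,7), … and 21 more.
Total: 33.

33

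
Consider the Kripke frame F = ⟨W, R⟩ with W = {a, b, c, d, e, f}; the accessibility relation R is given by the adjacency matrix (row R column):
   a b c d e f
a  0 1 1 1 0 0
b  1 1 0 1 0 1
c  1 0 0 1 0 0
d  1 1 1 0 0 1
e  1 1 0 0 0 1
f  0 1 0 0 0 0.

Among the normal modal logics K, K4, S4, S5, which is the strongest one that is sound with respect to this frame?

Transitive (axiom 4): no — a R b and b R f, but not a R f.
Reflexive (axiom T): no — a is not related to itself.
Euclidean (axiom 5): no — a R b and a R c, but not b R c.
So F validates K; K4 would additionally require R to be transitive. The strongest is K.

K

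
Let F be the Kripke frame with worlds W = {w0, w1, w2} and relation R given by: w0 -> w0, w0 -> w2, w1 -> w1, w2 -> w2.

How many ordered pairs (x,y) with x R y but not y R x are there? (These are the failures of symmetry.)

Enumerating: (w0,w2).

1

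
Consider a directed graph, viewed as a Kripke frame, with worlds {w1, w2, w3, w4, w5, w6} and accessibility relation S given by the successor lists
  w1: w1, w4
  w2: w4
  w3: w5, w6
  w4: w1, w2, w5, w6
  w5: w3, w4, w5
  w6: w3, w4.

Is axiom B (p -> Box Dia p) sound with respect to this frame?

The schema B characterises exactly the symmetric frames.
Symmetric: yes — every pair in S has its reverse in S.

Yes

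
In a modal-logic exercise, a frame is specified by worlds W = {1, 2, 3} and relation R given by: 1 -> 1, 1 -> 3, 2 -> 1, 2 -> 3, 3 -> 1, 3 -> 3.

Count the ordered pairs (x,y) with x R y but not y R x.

Enumerating: (2,1), (2,3).

2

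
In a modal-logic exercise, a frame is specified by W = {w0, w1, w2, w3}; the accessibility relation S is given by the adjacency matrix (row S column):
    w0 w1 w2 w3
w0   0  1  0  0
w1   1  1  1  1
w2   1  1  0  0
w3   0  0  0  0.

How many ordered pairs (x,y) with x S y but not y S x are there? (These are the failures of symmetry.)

2

Enumerating: (w1,w3), (w2,w0).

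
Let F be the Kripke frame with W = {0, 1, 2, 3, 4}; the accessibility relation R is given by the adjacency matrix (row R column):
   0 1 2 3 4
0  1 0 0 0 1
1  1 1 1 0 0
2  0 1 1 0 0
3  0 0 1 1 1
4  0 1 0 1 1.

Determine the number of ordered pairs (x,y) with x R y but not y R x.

4

Enumerating: (0,4), (1,0), (3,2), (4,1).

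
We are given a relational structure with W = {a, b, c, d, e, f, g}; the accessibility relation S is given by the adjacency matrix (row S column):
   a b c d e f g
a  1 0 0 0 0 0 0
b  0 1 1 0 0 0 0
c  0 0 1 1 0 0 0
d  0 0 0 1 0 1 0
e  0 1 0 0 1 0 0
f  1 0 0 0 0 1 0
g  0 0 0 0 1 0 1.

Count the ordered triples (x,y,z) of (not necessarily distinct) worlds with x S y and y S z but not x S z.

Enumerating: (b,c,d), (c,d,f), (d,f,a), (e,b,c), (g,e,b).

5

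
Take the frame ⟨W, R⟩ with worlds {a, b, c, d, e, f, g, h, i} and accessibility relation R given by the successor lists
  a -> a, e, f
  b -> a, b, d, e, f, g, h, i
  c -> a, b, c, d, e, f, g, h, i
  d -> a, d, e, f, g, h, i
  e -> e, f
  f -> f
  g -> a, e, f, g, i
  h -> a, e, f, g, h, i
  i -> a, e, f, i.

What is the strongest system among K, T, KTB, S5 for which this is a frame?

T

Reflexive (axiom T): yes — every world is R-related to itself.
Symmetric (axiom B): no — a R e but not e R a.
Euclidean (axiom 5): no — a R f and a R e, but not f R e.
So F validates K, T; KTB would additionally require R to be symmetric. The strongest is T.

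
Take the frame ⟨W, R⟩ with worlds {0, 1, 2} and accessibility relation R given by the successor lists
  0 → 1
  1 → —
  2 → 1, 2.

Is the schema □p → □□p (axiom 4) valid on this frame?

Yes

The schema 4 characterises exactly the transitive frames.
Transitive: yes — every two-step R-path is closed by a direct edge.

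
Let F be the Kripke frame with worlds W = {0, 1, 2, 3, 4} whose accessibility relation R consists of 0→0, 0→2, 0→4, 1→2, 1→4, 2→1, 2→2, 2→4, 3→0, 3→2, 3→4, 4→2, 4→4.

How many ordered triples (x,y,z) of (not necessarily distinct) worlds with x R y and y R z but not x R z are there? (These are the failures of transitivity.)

4

Enumerating: (0,2,1), (1,2,1), (3,2,1), (4,2,1).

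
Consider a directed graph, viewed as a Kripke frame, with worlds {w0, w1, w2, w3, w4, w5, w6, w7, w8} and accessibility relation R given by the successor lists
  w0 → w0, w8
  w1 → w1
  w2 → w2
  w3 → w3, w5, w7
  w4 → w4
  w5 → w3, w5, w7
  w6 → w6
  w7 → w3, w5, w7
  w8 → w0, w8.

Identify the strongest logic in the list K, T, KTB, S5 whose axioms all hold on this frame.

S5

Reflexive (axiom T): yes — every world is R-related to itself.
Symmetric (axiom B): yes — every pair in R has its reverse in R.
Euclidean (axiom 5): yes — any two successors of a common world are R-related.
So F validates K, T, KTB, S5. The strongest is S5.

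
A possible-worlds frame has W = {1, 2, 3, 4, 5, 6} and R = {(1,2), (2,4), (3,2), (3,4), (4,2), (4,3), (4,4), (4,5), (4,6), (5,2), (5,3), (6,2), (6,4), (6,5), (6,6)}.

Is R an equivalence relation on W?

Reflexive: no — 1 is not related to itself.
Symmetric: no — 1 R 2 but not 2 R 1.
Transitive: no — 1 R 2 and 2 R 4, but not 1 R 4.
So R is not an equivalence relation.

No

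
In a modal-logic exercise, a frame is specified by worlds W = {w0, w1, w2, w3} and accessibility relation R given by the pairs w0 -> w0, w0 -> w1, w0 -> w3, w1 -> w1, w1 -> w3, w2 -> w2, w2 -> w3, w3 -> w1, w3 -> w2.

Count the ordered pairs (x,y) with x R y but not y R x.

Enumerating: (w0,w1), (w0,w3).

2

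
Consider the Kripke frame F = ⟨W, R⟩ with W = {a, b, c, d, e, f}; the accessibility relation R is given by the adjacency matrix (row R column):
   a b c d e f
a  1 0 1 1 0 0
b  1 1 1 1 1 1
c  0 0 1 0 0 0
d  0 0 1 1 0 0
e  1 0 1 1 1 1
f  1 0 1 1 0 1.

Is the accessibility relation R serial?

Yes

Serial: yes — every world has a successor (e.g. a R a).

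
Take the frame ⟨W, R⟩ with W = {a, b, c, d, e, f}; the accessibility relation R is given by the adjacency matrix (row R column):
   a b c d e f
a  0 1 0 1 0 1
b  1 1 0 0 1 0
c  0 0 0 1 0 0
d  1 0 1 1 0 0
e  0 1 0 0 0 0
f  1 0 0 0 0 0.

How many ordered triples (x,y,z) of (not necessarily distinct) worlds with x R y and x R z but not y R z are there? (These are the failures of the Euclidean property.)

16

Enumerating: (a,b,d), (a,b,f), (a,d,b), (a,d,f), (a,f,b), (a,f,d), (a,f,f), (b,a,a), (b,a,e), (b,e,a), (b,e,e), (d,a,a), (d,a,c), (d,c,a), (d,c,c), (f,a,a).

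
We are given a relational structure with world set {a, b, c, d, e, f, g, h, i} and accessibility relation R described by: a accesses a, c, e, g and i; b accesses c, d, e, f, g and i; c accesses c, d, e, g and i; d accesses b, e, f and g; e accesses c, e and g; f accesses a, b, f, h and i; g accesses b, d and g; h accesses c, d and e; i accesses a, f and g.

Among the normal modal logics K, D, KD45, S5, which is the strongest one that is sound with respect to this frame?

Serial (axiom D): yes — every world has a successor (e.g. a R a).
Euclidean (axiom 5): no — a R e and a R i, but not e R i.
Transitive (axiom 4): no — a R c and c R d, but not a R d.
Reflexive (axiom T): no — b is not related to itself.
So F validates K, D; KD45 would additionally require R to be Euclidean and transitive. The strongest is D.

D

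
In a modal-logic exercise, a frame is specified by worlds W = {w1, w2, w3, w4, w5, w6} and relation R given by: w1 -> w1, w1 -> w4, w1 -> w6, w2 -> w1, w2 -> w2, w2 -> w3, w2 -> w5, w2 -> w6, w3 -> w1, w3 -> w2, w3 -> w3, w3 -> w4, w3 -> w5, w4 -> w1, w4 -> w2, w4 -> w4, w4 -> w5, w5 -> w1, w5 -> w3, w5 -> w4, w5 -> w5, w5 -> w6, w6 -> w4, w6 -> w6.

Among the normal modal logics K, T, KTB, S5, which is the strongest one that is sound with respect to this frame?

T

Reflexive (axiom T): yes — every world is R-related to itself.
Symmetric (axiom B): no — w1 R w6 but not w6 R w1.
Euclidean (axiom 5): no — w1 R w4 and w1 R w6, but not w4 R w6.
So F validates K, T; KTB would additionally require R to be symmetric. The strongest is T.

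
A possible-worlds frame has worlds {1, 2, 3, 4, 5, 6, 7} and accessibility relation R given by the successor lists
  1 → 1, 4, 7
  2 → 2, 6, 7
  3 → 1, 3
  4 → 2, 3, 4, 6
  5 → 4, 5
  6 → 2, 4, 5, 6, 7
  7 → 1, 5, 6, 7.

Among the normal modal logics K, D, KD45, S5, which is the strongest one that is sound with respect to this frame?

Serial (axiom D): yes — every world has a successor (e.g. 1 R 1).
Euclidean (axiom 5): no — 1 R 4 and 1 R 7, but not 4 R 7.
Transitive (axiom 4): no — 1 R 4 and 4 R 2, but not 1 R 2.
Reflexive (axiom T): yes — every world is R-related to itself.
So F validates K, D; KD45 would additionally require R to be Euclidean and transitive. The strongest is D.

D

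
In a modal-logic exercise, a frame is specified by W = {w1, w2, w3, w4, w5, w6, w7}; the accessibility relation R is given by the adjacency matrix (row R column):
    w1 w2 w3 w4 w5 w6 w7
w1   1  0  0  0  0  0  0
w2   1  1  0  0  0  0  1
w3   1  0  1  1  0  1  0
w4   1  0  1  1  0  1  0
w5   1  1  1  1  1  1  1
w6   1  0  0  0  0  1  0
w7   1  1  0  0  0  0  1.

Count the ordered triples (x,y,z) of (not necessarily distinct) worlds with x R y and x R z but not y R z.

Enumerating: (w2,w1,w2), (w2,w1,w7), (w3,w1,w3), (w3,w1,w4), (w3,w1,w6), (w3,w6,w3), (w3,w6,w4), (w4,w1,w3), (w4,w1,w4), (w4,w1,w6), (w4,w6,w3), (w4,w6,w4), … and 28 more.
Total: 40.

40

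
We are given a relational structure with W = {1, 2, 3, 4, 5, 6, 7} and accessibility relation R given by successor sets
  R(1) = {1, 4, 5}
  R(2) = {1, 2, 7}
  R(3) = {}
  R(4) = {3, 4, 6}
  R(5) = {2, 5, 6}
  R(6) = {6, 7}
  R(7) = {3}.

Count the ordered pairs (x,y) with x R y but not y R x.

10

Enumerating: (1,4), (1,5), (2,1), (2,7), (4,3), (4,6), (5,2), (5,6), (6,7), (7,3).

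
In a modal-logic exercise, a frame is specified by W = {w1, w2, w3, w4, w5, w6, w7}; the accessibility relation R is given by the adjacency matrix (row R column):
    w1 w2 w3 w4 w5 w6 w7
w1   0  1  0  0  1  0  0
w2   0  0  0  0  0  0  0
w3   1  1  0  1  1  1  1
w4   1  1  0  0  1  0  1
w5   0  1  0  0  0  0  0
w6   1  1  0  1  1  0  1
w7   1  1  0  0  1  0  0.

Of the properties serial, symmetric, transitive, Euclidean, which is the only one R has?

transitive

Serial: no — w2 has no R-successor.
Symmetric: no — w1 R w2 but not w2 R w1.
Transitive: yes — every two-step R-path is closed by a direct edge.
Euclidean: no — w1 R w2 and w1 R w5, but not w2 R w5.
Only transitive holds.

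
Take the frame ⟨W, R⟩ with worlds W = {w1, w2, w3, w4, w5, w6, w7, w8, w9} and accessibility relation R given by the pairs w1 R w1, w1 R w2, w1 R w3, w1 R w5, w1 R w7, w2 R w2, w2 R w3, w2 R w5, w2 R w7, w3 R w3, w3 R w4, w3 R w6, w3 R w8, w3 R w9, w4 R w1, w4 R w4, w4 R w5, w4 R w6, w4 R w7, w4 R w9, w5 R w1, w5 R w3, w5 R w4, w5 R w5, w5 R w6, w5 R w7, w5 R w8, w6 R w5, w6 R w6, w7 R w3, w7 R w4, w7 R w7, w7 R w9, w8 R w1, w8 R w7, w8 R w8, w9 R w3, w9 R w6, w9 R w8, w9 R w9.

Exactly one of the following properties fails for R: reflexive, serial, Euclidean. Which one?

Euclidean

Reflexive: yes — every world is R-related to itself.
Serial: yes — every world has a successor (e.g. w1 R w1).
Euclidean: no — w1 R w3 and w1 R w2, but not w3 R w2.
Only Euclidean fails.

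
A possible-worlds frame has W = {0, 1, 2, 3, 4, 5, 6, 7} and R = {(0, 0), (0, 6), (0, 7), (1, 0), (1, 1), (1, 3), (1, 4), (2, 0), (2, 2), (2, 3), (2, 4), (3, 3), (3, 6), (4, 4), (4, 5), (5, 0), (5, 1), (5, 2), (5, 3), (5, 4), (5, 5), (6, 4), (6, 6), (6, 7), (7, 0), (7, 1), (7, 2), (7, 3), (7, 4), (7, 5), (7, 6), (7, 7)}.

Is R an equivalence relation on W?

Reflexive: yes — every world is R-related to itself.
Symmetric: no — 0 R 6 but not 6 R 0.
Transitive: no — 0 R 6 and 6 R 4, but not 0 R 4.
So R is not an equivalence relation.

No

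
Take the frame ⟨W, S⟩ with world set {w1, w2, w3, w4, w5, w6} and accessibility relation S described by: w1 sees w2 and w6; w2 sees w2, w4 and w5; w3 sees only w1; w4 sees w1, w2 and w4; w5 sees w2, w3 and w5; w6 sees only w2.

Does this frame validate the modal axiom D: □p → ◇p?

Yes

By correspondence theory, D is valid on a frame iff S is serial.
Serial: yes — every world has a successor (e.g. w1 S w2).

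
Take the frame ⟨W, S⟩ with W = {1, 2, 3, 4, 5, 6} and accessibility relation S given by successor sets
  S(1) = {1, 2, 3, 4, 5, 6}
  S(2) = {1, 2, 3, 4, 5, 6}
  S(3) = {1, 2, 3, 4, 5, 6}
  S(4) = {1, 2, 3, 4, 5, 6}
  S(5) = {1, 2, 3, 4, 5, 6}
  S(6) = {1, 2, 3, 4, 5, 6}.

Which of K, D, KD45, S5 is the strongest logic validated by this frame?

Serial (axiom D): yes — every world has a successor (e.g. 1 S 1).
Euclidean (axiom 5): yes — any two successors of a common world are S-related.
Transitive (axiom 4): yes — every two-step S-path is closed by a direct edge.
Reflexive (axiom T): yes — every world is S-related to itself.
So F validates K, D, KD45, S5. The strongest is S5.

S5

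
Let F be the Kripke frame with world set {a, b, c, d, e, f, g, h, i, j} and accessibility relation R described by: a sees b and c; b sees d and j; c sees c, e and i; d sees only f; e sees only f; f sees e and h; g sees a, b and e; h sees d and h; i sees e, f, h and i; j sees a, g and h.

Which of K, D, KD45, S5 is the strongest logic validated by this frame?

D

Serial (axiom D): yes — every world has a successor (e.g. a R b).
Euclidean (axiom 5): no — a R b and a R c, but not b R c.
Transitive (axiom 4): no — a R b and b R d, but not a R d.
Reflexive (axiom T): no — a is not related to itself.
So F validates K, D; KD45 would additionally require R to be Euclidean and transitive. The strongest is D.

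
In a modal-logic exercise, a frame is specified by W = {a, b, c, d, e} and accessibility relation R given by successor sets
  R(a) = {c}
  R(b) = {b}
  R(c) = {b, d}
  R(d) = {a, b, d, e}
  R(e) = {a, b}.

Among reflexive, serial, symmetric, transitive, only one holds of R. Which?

serial

Reflexive: no — a is not related to itself.
Serial: yes — every world has a successor (e.g. a R c).
Symmetric: no — a R c but not c R a.
Transitive: no — a R c and c R b, but not a R b.
Only serial holds.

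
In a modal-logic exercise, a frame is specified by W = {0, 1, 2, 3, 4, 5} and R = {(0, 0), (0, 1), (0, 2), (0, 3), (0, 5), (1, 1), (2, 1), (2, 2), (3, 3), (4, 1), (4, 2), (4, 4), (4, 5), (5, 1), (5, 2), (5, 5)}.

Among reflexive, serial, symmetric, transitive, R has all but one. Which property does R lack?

Reflexive: yes — every world is R-related to itself.
Serial: yes — every world has a successor (e.g. 0 R 0).
Symmetric: no — 0 R 1 but not 1 R 0.
Transitive: yes — every two-step R-path is closed by a direct edge.
Only symmetric fails.

symmetric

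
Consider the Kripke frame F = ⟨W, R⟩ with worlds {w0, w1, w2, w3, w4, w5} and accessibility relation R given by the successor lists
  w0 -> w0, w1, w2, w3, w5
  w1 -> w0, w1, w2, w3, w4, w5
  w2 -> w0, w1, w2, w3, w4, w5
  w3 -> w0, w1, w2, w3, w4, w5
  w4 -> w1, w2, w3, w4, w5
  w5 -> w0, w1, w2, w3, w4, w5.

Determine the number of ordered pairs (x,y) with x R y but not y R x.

0

R is symmetric; there are no such tuples.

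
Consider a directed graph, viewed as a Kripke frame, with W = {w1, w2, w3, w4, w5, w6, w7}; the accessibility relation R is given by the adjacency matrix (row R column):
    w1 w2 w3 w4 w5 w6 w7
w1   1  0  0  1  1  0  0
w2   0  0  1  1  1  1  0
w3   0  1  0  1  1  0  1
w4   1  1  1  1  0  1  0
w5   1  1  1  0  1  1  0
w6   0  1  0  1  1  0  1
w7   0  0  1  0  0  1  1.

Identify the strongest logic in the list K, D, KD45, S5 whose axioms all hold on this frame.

Serial (axiom D): yes — every world has a successor (e.g. w1 R w1).
Euclidean (axiom 5): no — w1 R w4 and w1 R w5, but not w4 R w5.
Transitive (axiom 4): no — w1 R w4 and w4 R w2, but not w1 R w2.
Reflexive (axiom T): no — w2 is not related to itself.
So F validates K, D; KD45 would additionally require R to be Euclidean and transitive. The strongest is D.

D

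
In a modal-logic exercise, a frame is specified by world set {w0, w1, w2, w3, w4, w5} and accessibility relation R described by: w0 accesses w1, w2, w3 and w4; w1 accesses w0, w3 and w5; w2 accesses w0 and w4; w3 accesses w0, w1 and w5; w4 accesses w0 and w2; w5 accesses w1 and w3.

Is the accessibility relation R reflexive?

No

Reflexive: no — w0 is not related to itself.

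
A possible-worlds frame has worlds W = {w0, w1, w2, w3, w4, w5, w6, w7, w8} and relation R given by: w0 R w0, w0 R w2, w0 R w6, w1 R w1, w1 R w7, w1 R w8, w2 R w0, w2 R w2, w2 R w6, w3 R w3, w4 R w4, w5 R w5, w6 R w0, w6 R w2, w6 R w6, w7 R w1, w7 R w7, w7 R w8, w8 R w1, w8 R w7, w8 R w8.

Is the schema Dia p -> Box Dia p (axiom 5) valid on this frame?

Yes

The schema 5 characterises exactly the Euclidean frames.
Euclidean: yes — any two successors of a common world are R-related.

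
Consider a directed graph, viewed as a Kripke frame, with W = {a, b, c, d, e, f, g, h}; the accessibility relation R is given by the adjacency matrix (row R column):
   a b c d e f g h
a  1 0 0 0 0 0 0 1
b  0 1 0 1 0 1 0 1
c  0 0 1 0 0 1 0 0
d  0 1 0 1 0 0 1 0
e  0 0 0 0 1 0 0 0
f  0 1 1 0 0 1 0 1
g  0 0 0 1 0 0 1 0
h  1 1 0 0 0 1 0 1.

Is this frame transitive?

No

Transitive: no — a R h and h R b, but not a R b.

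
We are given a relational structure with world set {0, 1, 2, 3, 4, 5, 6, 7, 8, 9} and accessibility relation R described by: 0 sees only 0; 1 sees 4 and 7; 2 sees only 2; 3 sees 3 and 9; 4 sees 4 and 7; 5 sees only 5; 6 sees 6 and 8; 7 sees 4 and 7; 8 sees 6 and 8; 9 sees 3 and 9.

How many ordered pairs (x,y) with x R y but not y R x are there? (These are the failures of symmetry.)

2

Enumerating: (1,4), (1,7).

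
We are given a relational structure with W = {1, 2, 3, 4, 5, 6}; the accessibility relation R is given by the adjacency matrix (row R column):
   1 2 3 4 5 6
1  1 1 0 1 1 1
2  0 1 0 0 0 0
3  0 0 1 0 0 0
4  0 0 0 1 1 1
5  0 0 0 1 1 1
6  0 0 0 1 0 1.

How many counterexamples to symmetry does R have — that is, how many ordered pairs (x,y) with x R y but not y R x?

Enumerating: (1,2), (1,4), (1,5), (1,6), (5,6).

5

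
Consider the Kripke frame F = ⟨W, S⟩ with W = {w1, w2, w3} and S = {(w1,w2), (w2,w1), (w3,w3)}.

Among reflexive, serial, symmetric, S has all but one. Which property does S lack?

reflexive

Reflexive: no — w1 is not related to itself.
Serial: yes — every world has a successor (e.g. w1 S w2).
Symmetric: yes — every pair in S has its reverse in S.
Only reflexive fails.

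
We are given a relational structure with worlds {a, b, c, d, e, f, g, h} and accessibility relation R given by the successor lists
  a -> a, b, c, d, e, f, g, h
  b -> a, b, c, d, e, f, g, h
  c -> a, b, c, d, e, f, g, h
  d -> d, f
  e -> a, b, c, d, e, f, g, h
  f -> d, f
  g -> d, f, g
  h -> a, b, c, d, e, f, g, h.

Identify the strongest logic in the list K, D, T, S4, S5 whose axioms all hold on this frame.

Serial (axiom D): yes — every world has a successor (e.g. a R a).
Reflexive (axiom T): yes — every world is R-related to itself.
Transitive (axiom 4): yes — every two-step R-path is closed by a direct edge.
Euclidean (axiom 5): no — a R d and a R b, but not d R b.
So F validates K, D, T, S4; S5 would additionally require R to be Euclidean. The strongest is S4.

S4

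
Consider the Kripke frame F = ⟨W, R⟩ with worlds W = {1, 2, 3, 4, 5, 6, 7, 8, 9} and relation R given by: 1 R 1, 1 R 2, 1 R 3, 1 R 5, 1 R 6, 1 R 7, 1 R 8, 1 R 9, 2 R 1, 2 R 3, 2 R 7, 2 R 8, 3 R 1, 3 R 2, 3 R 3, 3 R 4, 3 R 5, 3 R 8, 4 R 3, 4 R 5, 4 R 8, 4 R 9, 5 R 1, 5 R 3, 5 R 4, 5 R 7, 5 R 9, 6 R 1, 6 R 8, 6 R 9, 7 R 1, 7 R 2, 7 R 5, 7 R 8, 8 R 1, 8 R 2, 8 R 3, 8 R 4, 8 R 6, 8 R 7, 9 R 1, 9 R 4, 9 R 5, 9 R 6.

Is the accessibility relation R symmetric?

Symmetric: yes — every pair in R has its reverse in R.

Yes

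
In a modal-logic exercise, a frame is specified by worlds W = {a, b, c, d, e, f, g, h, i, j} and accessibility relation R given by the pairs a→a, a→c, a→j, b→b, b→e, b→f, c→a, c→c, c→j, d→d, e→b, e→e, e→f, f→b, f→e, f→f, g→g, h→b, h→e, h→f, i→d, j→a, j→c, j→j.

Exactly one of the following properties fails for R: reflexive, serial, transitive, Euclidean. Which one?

reflexive

Reflexive: no — h is not related to itself.
Serial: yes — every world has a successor (e.g. a R a).
Transitive: yes — every two-step R-path is closed by a direct edge.
Euclidean: yes — any two successors of a common world are R-related.
Only reflexive fails.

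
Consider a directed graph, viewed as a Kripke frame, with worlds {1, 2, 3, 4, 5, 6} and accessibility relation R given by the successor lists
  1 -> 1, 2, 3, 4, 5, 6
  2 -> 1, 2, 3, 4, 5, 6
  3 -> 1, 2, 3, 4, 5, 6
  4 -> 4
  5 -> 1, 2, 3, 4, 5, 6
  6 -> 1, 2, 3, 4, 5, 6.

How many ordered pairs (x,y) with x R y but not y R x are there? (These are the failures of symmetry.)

Enumerating: (1,4), (2,4), (3,4), (5,4), (6,4).

5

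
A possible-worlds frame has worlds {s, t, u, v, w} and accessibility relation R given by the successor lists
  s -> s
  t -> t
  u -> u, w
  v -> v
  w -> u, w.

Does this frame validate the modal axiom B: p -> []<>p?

Axiom B corresponds to the accessibility relation being symmetric.
Symmetric: yes — every pair in R has its reverse in R.

Yes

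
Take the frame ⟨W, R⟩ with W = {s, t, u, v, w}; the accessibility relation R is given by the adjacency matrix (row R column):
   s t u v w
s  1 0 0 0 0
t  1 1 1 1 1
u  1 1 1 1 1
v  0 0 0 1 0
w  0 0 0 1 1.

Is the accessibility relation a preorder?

Reflexive: yes — every world is R-related to itself.
Transitive: yes — every two-step R-path is closed by a direct edge.
So R is a preorder.

Yes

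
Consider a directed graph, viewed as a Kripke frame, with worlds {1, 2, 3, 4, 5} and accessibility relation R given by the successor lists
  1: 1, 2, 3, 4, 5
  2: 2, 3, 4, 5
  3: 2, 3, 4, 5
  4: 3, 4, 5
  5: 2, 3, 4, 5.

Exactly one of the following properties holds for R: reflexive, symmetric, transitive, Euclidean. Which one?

Reflexive: yes — every world is R-related to itself.
Symmetric: no — 1 R 2 but not 2 R 1.
Transitive: no — 4 R 3 and 3 R 2, but not 4 R 2.
Euclidean: no — 1 R 4 and 1 R 2, but not 4 R 2.
Only reflexive holds.

reflexive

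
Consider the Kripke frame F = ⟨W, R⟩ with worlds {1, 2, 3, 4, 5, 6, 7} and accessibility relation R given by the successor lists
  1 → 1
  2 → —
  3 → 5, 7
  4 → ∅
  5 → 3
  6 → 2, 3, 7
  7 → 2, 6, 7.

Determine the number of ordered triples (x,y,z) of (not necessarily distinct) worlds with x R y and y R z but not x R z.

8

Enumerating: (3,5,3), (3,7,2), (3,7,6), (5,3,5), (5,3,7), (6,3,5), (6,7,6), (7,6,3).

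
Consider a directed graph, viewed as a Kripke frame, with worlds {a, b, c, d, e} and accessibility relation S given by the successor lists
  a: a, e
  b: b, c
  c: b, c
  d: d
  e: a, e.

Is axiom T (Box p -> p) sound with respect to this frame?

Axiom T corresponds to the accessibility relation being reflexive.
Reflexive: yes — every world is S-related to itself.

Yes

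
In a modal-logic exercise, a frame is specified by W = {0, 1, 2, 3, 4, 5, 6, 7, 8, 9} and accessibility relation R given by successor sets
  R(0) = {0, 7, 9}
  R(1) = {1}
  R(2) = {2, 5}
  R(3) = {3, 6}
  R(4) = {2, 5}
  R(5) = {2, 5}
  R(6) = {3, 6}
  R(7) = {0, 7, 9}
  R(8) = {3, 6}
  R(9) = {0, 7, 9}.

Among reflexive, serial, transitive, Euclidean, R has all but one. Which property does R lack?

Reflexive: no — 4 is not related to itself.
Serial: yes — every world has a successor (e.g. 0 R 0).
Transitive: yes — every two-step R-path is closed by a direct edge.
Euclidean: yes — any two successors of a common world are R-related.
Only reflexive fails.

reflexive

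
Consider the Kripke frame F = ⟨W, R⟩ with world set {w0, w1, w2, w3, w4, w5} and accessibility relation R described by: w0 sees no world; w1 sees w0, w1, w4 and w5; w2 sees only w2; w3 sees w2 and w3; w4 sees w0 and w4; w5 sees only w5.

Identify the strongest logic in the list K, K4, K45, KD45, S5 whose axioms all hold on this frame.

Transitive (axiom 4): yes — every two-step R-path is closed by a direct edge.
Euclidean (axiom 5): no — w1 R w0 and w1 R w4, but not w0 R w4.
Serial (axiom D): no — w0 has no R-successor.
Reflexive (axiom T): no — w0 is not related to itself.
So F validates K, K4; K45 would additionally require R to be Euclidean. The strongest is K4.

K4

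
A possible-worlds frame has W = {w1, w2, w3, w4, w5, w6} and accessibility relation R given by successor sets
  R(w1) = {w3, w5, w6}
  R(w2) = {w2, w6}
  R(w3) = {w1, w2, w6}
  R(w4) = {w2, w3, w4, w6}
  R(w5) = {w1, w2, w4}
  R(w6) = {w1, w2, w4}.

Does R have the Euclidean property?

No

Euclidean: no — w1 R w3 and w1 R w5, but not w3 R w5.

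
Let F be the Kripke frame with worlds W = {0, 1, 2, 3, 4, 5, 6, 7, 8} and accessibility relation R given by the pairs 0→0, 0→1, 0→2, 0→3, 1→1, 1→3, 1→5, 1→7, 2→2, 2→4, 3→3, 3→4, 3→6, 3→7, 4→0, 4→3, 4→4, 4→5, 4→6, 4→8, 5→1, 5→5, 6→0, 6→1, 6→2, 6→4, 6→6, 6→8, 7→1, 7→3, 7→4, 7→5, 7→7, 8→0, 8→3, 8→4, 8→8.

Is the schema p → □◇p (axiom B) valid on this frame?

Axiom B corresponds to the accessibility relation being symmetric.
Symmetric: no — 0 R 1 but not 1 R 0.

No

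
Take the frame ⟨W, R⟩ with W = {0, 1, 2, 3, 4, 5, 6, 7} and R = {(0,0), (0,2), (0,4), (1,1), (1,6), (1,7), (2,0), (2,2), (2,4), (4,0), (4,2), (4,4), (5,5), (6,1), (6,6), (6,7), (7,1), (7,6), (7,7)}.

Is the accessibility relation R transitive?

Transitive: yes — every two-step R-path is closed by a direct edge.

Yes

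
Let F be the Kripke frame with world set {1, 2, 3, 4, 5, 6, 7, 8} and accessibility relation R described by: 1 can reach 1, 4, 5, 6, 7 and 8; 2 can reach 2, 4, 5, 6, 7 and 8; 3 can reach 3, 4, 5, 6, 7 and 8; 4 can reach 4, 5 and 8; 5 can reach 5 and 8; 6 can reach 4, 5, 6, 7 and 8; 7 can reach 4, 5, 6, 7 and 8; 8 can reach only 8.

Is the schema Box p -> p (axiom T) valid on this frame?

The schema T characterises exactly the reflexive frames.
Reflexive: yes — every world is R-related to itself.

Yes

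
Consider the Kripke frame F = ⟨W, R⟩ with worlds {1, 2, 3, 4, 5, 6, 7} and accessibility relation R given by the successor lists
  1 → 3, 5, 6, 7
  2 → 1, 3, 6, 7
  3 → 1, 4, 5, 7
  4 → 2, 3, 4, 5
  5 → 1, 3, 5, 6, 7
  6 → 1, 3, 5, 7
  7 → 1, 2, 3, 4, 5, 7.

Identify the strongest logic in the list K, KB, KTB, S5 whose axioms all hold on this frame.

Symmetric (axiom B): no — 2 R 1 but not 1 R 2.
Reflexive (axiom T): no — 1 is not related to itself.
Euclidean (axiom 5): no — 1 R 3 and 1 R 6, but not 3 R 6.
So F validates K; KB would additionally require R to be symmetric. The strongest is K.

K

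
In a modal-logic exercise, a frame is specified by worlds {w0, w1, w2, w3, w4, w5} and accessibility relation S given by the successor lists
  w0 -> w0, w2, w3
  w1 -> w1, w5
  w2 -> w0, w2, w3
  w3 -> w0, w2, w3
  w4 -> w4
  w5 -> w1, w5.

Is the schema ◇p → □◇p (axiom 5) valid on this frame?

By correspondence theory, 5 is valid on a frame iff S is Euclidean.
Euclidean: yes — any two successors of a common world are S-related.

Yes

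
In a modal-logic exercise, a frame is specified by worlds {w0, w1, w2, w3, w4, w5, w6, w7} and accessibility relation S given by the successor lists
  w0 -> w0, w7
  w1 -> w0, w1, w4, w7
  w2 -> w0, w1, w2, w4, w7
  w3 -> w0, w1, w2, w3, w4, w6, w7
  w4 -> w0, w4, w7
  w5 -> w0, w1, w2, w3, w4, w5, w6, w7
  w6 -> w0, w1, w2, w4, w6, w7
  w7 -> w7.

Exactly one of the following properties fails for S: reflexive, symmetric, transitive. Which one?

Reflexive: yes — every world is S-related to itself.
Symmetric: no — w0 S w7 but not w7 S w0.
Transitive: yes — every two-step S-path is closed by a direct edge.
Only symmetric fails.

symmetric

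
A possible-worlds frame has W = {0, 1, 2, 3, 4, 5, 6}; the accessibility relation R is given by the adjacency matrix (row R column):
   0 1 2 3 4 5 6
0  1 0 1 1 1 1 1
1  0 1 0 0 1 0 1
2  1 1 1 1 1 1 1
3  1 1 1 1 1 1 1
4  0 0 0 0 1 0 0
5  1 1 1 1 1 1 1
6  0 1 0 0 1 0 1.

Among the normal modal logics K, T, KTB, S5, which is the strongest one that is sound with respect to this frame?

T

Reflexive (axiom T): yes — every world is R-related to itself.
Symmetric (axiom B): no — 0 R 4 but not 4 R 0.
Euclidean (axiom 5): no — 0 R 4 and 0 R 2, but not 4 R 2.
So F validates K, T; KTB would additionally require R to be symmetric. The strongest is T.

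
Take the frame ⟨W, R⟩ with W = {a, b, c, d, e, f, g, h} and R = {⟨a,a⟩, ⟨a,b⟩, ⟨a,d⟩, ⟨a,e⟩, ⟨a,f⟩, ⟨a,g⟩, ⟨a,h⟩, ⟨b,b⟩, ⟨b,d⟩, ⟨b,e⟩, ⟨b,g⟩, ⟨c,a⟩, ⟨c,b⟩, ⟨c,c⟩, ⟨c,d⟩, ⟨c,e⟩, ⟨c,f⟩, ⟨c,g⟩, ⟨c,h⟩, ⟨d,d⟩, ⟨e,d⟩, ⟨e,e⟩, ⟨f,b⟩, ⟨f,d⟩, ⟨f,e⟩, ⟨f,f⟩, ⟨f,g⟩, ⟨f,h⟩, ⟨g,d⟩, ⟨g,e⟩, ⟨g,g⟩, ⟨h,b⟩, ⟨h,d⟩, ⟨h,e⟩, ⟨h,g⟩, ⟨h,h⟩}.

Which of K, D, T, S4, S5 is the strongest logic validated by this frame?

S4

Serial (axiom D): yes — every world has a successor (e.g. a R a).
Reflexive (axiom T): yes — every world is R-related to itself.
Transitive (axiom 4): yes — every two-step R-path is closed by a direct edge.
Euclidean (axiom 5): no — a R b and a R f, but not b R f.
So F validates K, D, T, S4; S5 would additionally require R to be Euclidean. The strongest is S4.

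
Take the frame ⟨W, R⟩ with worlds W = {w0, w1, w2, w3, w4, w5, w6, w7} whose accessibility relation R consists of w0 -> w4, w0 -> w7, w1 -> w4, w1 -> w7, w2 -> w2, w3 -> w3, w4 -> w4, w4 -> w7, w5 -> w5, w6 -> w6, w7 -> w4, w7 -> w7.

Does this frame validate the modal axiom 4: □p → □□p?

The schema 4 characterises exactly the transitive frames.
Transitive: yes — every two-step R-path is closed by a direct edge.

Yes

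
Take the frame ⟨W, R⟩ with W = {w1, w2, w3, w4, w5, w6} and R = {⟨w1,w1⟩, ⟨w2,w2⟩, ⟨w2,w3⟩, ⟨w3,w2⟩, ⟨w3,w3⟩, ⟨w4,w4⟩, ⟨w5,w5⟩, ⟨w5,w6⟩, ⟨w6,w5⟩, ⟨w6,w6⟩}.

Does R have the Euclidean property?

Euclidean: yes — any two successors of a common world are R-related.

Yes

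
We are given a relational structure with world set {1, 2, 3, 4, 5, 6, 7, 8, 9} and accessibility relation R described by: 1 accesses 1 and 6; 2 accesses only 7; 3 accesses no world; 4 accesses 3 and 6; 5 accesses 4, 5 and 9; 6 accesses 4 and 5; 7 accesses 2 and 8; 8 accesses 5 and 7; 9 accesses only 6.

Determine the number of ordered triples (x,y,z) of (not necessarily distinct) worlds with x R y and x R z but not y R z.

23

Enumerating: (1,6,1), (1,6,6), (2,7,7), (4,3,3), (4,3,6), (4,6,3), (4,6,6), (5,4,4), (5,4,5), (5,4,9), (5,9,4), (5,9,5), … and 11 more.
Total: 23.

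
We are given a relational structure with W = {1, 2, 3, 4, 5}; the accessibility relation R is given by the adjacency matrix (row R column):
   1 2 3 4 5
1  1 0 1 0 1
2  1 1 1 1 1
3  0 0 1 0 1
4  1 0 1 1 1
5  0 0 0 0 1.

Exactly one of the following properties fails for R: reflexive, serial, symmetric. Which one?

Reflexive: yes — every world is R-related to itself.
Serial: yes — every world has a successor (e.g. 1 R 1).
Symmetric: no — 1 R 3 but not 3 R 1.
Only symmetric fails.

symmetric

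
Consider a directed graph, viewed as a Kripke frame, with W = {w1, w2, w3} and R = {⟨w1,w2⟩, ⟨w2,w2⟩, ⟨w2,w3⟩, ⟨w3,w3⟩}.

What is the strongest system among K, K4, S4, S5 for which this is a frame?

Transitive (axiom 4): no — w1 R w2 and w2 R w3, but not w1 R w3.
Reflexive (axiom T): no — w1 is not related to itself.
Euclidean (axiom 5): no — w2 R w3 and w2 R w2, but not w3 R w2.
So F validates K; K4 would additionally require R to be transitive. The strongest is K.

K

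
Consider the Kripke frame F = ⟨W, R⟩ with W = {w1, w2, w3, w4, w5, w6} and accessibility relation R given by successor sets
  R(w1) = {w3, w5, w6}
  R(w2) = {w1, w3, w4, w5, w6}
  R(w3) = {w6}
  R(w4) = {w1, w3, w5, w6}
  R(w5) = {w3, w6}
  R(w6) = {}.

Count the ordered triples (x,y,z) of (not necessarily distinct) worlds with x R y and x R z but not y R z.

35

Enumerating: (w1,w3,w3), (w1,w3,w5), (w1,w5,w5), (w1,w6,w3), (w1,w6,w5), (w1,w6,w6), (w2,w1,w1), (w2,w1,w4), (w2,w3,w1), (w2,w3,w3), (w2,w3,w4), (w2,w3,w5), … and 23 more.
Total: 35.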